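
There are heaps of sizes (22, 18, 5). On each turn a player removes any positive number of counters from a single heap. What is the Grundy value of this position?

Nim-sum: 22 ^ 18 ^ 5 = 1.

1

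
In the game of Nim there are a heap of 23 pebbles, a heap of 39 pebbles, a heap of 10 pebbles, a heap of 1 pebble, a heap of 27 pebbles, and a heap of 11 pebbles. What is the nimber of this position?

43

Write each in binary and XOR column by column:
  010111  (23)
  100111  (39)
  001010  (10)
  000001  (1)
  011011  (27)
  001011  (11)
  ------
  101011  (43)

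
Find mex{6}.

0 is not in the set, so the mex is 0.

0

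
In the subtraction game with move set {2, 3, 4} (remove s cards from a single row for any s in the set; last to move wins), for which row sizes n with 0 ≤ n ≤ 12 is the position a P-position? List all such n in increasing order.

0, 1, 6, 7, 12

Grundy values for subtraction set {2, 3, 4}:
g(0) = mex{} = 0
g(1) = mex{} = 0
g(2) = mex{0} = 1
g(3) = mex{0} = 1
g(4) = mex{0,1} = 2
g(5) = mex{0,1} = 2
g(6) = mex{1,2} = 0
g(7) = mex{1,2} = 0
g(8) = mex{0,2} = 1
g(9) = mex{0,2} = 1
g(10) = mex{0,1} = 2
g(11) = mex{0,1} = 2
g(12) = mex{1,2} = 0
The P-positions (g = 0) in 0..12 are 0, 1, 6, 7, 12.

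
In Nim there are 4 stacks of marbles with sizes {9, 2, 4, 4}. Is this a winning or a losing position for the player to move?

Compute the nim-sum pairwise:
9 ^ 2 = 11
11 ^ 4 = 15
15 ^ 4 = 11
The nim-sum is 11 ≠ 0, so this is an N-position: the player to move can win.

Winning position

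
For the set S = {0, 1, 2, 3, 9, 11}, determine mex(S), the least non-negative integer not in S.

4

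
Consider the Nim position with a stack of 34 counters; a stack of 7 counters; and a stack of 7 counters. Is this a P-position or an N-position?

Compute the nim-sum pairwise:
34 ^ 7 = 37
37 ^ 7 = 34
The nim-sum is 34 ≠ 0, so this is an N-position: the player to move can win.

N-position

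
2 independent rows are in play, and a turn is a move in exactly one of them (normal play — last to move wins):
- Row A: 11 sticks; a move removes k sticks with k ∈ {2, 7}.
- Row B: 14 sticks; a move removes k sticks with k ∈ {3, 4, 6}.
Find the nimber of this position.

0

For row A, compute g(0), g(1), … with moves {2, 7}:
g(0) = mex{} = 0
g(1) = mex{} = 0
g(2) = mex{0} = 1
g(3) = mex{0} = 1
g(4) = mex{1} = 0
g(5) = mex{1} = 0
g(6) = mex{0} = 1
g(7) = mex{0} = 1
g(8) = mex{0,1} = 2
g(9) = mex{1} = 0
g(10) = mex{1,2} = 0
g(11) = mex{0} = 1
So g(11) = 1.
Build the Grundy sequence for row B with g(k) = mex{g(k−s) : s ∈ {3, 4, 6}, s ≤ k}:
k:     0  1  2  3  4  5  6  7  8  9 10 11 12 13 14
g(k):  0  0  0  1  1  1  2  2  2  0  0  0  1  1  1
So g(14) = 1.
By the Sprague-Grundy theorem, the Grundy value of a sum of independent games is the XOR of the component values.
Combined value = 1 ⊕ 1 = 0.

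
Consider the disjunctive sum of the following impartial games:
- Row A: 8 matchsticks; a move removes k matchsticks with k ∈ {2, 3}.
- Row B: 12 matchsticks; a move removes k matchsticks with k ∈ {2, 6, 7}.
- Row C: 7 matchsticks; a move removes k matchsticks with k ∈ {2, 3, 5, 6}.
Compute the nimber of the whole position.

0

For row A, compute g(0), g(1), … with moves {2, 3}:
k:     0  1  2  3  4  5  6  7  8
g(k):  0  0  1  1  2  0  0  1  1
So g(8) = 1.
For row B, compute g(0), g(1), … with moves {2, 6, 7}:
k:     0  1  2  3  4  5  6  7  8  9 10 11 12
g(k):  0  0  1  1  0  0  1  1  2  0  3  1  2
So g(12) = 2.
For row C, compute g(0), g(1), … with moves {2, 3, 5, 6}:
k:     0  1  2  3  4  5  6  7
g(k):  0  0  1  1  2  2  3  3
So g(7) = 3.
The value of a disjunctive sum is the nim-sum of the parts.
Combined value = 1 XOR 2 XOR 3 = 0.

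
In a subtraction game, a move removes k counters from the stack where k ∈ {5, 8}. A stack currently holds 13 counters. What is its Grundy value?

0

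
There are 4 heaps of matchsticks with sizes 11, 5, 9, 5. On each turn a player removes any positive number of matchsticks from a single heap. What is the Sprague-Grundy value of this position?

Compute the nim-sum pairwise:
11 ⊕ 5 = 14
14 ⊕ 9 = 7
7 ⊕ 5 = 2

2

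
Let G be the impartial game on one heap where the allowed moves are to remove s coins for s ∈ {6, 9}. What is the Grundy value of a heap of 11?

1

Compute g(0), g(1), … for moves {6, 9}:
g(0) = mex{} = 0
g(1) = mex{} = 0
g(2) = mex{} = 0
g(3) = mex{} = 0
g(4) = mex{} = 0
g(5) = mex{} = 0
g(6) = mex{0} = 1
g(7) = mex{0} = 1
g(8) = mex{0} = 1
g(9) = mex{0} = 1
g(10) = mex{0} = 1
g(11) = mex{0} = 1
So g(11) = 1.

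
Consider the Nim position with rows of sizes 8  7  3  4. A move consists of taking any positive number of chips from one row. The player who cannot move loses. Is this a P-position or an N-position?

N-position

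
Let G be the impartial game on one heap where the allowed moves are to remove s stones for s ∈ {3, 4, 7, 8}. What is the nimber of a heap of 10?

3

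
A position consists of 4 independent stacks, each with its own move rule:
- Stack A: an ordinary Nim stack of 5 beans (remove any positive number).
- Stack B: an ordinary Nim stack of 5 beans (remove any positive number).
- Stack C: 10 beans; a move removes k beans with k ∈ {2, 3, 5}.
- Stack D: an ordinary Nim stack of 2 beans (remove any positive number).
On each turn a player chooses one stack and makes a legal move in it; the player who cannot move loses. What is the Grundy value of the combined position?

Stack A is a plain Nim stack of size 5, so its Grundy value is 5.
Stack B is a plain Nim stack of size 5, so its Grundy value is 5.
For stack C, compute g(0), g(1), … with moves {2, 3, 5}:
k:     0  1  2  3  4  5  6  7  8  9 10
g(k):  0  0  1  1  2  2  3  0  0  1  1
So g(10) = 1.
Stack D is a plain Nim stack of size 2, so its Grundy value is 2.
By the Sprague-Grundy theorem, the Grundy value of a sum of independent games is the XOR of the component values.
Combined value = 5 XOR 5 XOR 1 XOR 2 = 3.

3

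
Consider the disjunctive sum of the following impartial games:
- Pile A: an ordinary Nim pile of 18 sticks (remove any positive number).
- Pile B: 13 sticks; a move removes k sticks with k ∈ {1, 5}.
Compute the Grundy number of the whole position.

Pile A is a plain Nim pile of size 18, so its Grundy value is 18.
For pile B, compute g(0), g(1), … with moves {1, 5}:
k:     0  1  2  3  4  5  6  7  8  9 10 11 12 13
g(k):  0  1  0  1  0  1  0  1  0  1  0  1  0  1
So g(13) = 1.
By the Sprague-Grundy theorem, the Grundy value of a sum of independent games is the XOR of the component values.
Combined value = 18 XOR 1 = 19.

19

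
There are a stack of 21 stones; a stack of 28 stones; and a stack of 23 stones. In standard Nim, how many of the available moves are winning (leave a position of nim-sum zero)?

3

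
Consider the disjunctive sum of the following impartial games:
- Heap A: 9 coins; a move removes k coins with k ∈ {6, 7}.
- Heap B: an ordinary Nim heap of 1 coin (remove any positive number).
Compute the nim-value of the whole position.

Grundy values for heap A (subtraction set {6, 7}):
k:     0  1  2  3  4  5  6  7  8  9
g(k):  0  0  0  0  0  0  1  1  1  1
So g(9) = 1.
Heap B is a plain Nim heap of size 1, so its Grundy value is 1.
By the Sprague-Grundy theorem, the Grundy value of a sum of independent games is the XOR of the component values.
Combined value = 1 ⊕ 1 = 0.

0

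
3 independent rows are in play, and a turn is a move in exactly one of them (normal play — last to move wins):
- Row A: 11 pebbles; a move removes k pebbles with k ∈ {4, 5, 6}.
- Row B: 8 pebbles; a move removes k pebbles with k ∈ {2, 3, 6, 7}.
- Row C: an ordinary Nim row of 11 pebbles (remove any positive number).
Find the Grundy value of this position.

For row A, compute g(0), g(1), … with moves {4, 5, 6}:
k:     0  1  2  3  4  5  6  7  8  9 10 11
g(k):  0  0  0  0  1  1  1  1  2  2  0  0
So g(11) = 0.
Build the Grundy sequence for row B with g(k) = mex{g(k−s) : s ∈ {2, 3, 6, 7}, s ≤ k}:
g(0) = mex{} = 0
g(1) = mex{} = 0
g(2) = mex{0} = 1
g(3) = mex{0} = 1
g(4) = mex{0,1} = 2
g(5) = mex{1} = 0
g(6) = mex{0,1,2} = 3
g(7) = mex{0,2} = 1
g(8) = mex{0,1,3} = 2
So g(8) = 2.
Row C is a plain Nim row of size 11, so its Grundy value is 11.
The value of a disjunctive sum is the nim-sum of the parts.
Combined value = 0 ⊕ 2 ⊕ 11 = 9.

9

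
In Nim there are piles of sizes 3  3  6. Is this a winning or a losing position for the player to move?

Winning position

Nim-sum: 3 ^ 3 ^ 6 = 6.
The nim-sum is 6 ≠ 0, so this is an N-position: the player to move can win.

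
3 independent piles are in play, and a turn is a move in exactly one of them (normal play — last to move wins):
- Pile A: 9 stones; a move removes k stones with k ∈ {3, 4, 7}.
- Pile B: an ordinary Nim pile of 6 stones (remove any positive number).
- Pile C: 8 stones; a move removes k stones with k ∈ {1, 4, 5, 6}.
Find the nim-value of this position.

Build the Grundy sequence for pile A with g(k) = mex{g(k−s) : s ∈ {3, 4, 7}, s ≤ k}:
k:     0  1  2  3  4  5  6  7  8  9
g(k):  0  0  0  1  1  1  2  2  2  3
So g(9) = 3.
Pile B is a plain Nim pile of size 6, so its Grundy value is 6.
Grundy values for pile C (subtraction set {1, 4, 5, 6}):
g(0) = mex{} = 0
g(1) = mex{0} = 1
g(2) = mex{1} = 0
g(3) = mex{0} = 1
g(4) = mex{0,1} = 2
g(5) = mex{0,1,2} = 3
g(6) = mex{0,1,3} = 2
g(7) = mex{0,1,2} = 3
g(8) = mex{0,1,2,3} = 4
So g(8) = 4.
By the Sprague-Grundy theorem, the Grundy value of a sum of independent games is the XOR of the component values.
Combined value = 3 ⊕ 6 ⊕ 4 = 1.

1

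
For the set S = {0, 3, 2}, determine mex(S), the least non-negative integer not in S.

1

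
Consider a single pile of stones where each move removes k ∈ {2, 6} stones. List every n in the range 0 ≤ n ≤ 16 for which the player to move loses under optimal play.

0, 1, 4, 5, 8, 9, 12, 13, 16

Grundy values for subtraction set {2, 6}:
k:     0  1  2  3  4  5  6  7  8  9 10 11 12 13 14 15 16
g(k):  0  0  1  1  0  0  1  1  0  0  1  1  0  0  1  1  0
The P-positions (g = 0) in 0..16 are 0, 1, 4, 5, 8, 9, 12, 13, 16.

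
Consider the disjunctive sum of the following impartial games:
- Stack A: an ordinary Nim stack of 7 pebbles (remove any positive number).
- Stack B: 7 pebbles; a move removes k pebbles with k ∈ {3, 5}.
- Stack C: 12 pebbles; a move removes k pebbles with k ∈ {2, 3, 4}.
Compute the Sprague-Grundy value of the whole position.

Stack A is a plain Nim stack of size 7, so its Grundy value is 7.
Grundy values for stack B (subtraction set {3, 5}):
k:     0  1  2  3  4  5  6  7
g(k):  0  0  0  1  1  1  2  2
So g(7) = 2.
Build the Grundy sequence for stack C with g(k) = mex{g(k−s) : s ∈ {2, 3, 4}, s ≤ k}:
g(0) = mex{} = 0
g(1) = mex{} = 0
g(2) = mex{0} = 1
g(3) = mex{0} = 1
g(4) = mex{0,1} = 2
g(5) = mex{0,1} = 2
g(6) = mex{1,2} = 0
g(7) = mex{1,2} = 0
g(8) = mex{0,2} = 1
g(9) = mex{0,2} = 1
g(10) = mex{0,1} = 2
g(11) = mex{0,1} = 2
g(12) = mex{1,2} = 0
So g(12) = 0.
The value of a disjunctive sum is the nim-sum of the parts.
Combined value = 7 ⊕ 2 ⊕ 0 = 5.

5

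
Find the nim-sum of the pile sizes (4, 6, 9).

11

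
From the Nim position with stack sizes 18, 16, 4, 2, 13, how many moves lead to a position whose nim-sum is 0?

1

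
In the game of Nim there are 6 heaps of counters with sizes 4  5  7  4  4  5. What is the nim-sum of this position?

3

In binary:
  100  (4)
  101  (5)
  111  (7)
  100  (4)
  100  (4)
  101  (5)
  ---
  011  (3)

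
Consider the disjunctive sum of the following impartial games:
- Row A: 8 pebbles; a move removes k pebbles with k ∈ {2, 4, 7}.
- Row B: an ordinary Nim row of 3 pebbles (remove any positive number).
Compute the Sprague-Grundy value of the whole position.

2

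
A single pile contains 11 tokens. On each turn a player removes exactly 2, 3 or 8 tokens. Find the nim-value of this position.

Build the Grundy sequence with g(k) = mex{g(k−s) : s ∈ {2, 3, 8}, s ≤ k}:
g(0) = mex{} = 0
g(1) = mex{} = 0
g(2) = mex{0} = 1
g(3) = mex{0} = 1
g(4) = mex{0,1} = 2
g(5) = mex{1} = 0
g(6) = mex{1,2} = 0
g(7) = mex{0,2} = 1
g(8) = mex{0} = 1
g(9) = mex{0,1} = 2
g(10) = mex{1} = 0
g(11) = mex{1,2} = 0
So g(11) = 0.

0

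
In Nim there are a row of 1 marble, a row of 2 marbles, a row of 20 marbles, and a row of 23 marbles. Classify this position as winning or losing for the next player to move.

Nim-sum: 1 XOR 2 XOR 20 XOR 23 = 0.
The nim-sum is 0, so this is a P-position: the player to move is in a losing position under optimal play.

Losing position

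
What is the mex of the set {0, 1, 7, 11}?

2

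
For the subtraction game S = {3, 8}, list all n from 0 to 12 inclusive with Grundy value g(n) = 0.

0, 1, 2, 6, 7, 11, 12

Grundy values for subtraction set {3, 8}:
g(0) = mex{} = 0
g(1) = mex{} = 0
g(2) = mex{} = 0
g(3) = mex{0} = 1
g(4) = mex{0} = 1
g(5) = mex{0} = 1
g(6) = mex{1} = 0
g(7) = mex{1} = 0
g(8) = mex{0,1} = 2
g(9) = mex{0} = 1
g(10) = mex{0} = 1
g(11) = mex{1,2} = 0
g(12) = mex{1} = 0
The P-positions (g = 0) in 0..12 are 0, 1, 2, 6, 7, 11, 12.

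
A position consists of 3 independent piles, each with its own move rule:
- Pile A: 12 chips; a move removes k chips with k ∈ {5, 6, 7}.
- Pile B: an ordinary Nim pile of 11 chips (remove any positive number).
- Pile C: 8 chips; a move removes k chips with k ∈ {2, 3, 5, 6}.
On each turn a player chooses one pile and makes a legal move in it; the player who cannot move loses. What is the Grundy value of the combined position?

For pile A, compute g(0), g(1), … with moves {5, 6, 7}:
g(0) = mex{} = 0
g(1) = mex{} = 0
g(2) = mex{} = 0
g(3) = mex{} = 0
g(4) = mex{} = 0
g(5) = mex{0} = 1
g(6) = mex{0} = 1
g(7) = mex{0} = 1
g(8) = mex{0} = 1
g(9) = mex{0} = 1
g(10) = mex{0,1} = 2
g(11) = mex{0,1} = 2
g(12) = mex{1} = 0
So g(12) = 0.
Pile B is a plain Nim pile of size 11, so its Grundy value is 11.
Grundy values for pile C (subtraction set {2, 3, 5, 6}):
g(0) = mex{} = 0
g(1) = mex{} = 0
g(2) = mex{0} = 1
g(3) = mex{0} = 1
g(4) = mex{0,1} = 2
g(5) = mex{0,1} = 2
g(6) = mex{0,1,2} = 3
g(7) = mex{0,1,2} = 3
g(8) = mex{1,2,3} = 0
So g(8) = 0.
The value of a disjunctive sum is the nim-sum of the parts.
Combined value = 0 ⊕ 11 ⊕ 0 = 11.

11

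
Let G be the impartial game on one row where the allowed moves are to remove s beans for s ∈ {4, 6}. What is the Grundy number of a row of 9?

2

Grundy values for subtraction set {4, 6}:
k:     0  1  2  3  4  5  6  7  8  9
g(k):  0  0  0  0  1  1  1  1  2  2
So g(9) = 2.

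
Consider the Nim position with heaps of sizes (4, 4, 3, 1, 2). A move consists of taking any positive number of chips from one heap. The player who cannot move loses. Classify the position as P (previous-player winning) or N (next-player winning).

P-position

Nim-sum: 4 ⊕ 4 ⊕ 3 ⊕ 1 ⊕ 2 = 0.
The nim-sum is 0, so this is a P-position: the player to move is in a losing position under optimal play.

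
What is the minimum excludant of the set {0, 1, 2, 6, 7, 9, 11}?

3

The values 0, 1, 2 are all present; 3 is the first non-negative integer missing from the set.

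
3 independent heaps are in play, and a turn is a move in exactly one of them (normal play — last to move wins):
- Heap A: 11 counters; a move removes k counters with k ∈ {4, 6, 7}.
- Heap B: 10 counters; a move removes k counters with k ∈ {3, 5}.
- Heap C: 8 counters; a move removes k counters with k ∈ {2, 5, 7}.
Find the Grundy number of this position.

2

For heap A, compute g(0), g(1), … with moves {4, 6, 7}:
k:     0  1  2  3  4  5  6  7  8  9 10 11
g(k):  0  0  0  0  1  1  1  1  2  2  2  0
So g(11) = 0.
For heap B, compute g(0), g(1), … with moves {3, 5}:
g(0) = mex{} = 0
g(1) = mex{} = 0
g(2) = mex{} = 0
g(3) = mex{0} = 1
g(4) = mex{0} = 1
g(5) = mex{0} = 1
g(6) = mex{0,1} = 2
g(7) = mex{0,1} = 2
g(8) = mex{1} = 0
g(9) = mex{1,2} = 0
g(10) = mex{1,2} = 0
So g(10) = 0.
For heap C, compute g(0), g(1), … with moves {2, 5, 7}:
g(0) = mex{} = 0
g(1) = mex{} = 0
g(2) = mex{0} = 1
g(3) = mex{0} = 1
g(4) = mex{1} = 0
g(5) = mex{0,1} = 2
g(6) = mex{0} = 1
g(7) = mex{0,1,2} = 3
g(8) = mex{0,1} = 2
So g(8) = 2.
By the Sprague-Grundy theorem, the Grundy value of a sum of independent games is the XOR of the component values.
Combined value = 0 ⊕ 0 ⊕ 2 = 2.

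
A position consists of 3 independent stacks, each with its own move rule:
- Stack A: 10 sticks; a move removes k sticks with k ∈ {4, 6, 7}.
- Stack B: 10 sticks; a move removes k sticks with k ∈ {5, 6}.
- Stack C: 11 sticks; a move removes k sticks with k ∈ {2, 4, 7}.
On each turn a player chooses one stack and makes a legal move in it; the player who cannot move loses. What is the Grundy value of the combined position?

Grundy values for stack A (subtraction set {4, 6, 7}):
g(0) = mex{} = 0
g(1) = mex{} = 0
g(2) = mex{} = 0
g(3) = mex{} = 0
g(4) = mex{0} = 1
g(5) = mex{0} = 1
g(6) = mex{0} = 1
g(7) = mex{0} = 1
g(8) = mex{0,1} = 2
g(9) = mex{0,1} = 2
g(10) = mex{0,1} = 2
So g(10) = 2.
Build the Grundy sequence for stack B with g(k) = mex{g(k−s) : s ∈ {5, 6}, s ≤ k}:
k:     0  1  2  3  4  5  6  7  8  9 10
g(k):  0  0  0  0  0  1  1  1  1  1  2
So g(10) = 2.
Grundy values for stack C (subtraction set {2, 4, 7}):
k:     0  1  2  3  4  5  6  7  8  9 10 11
g(k):  0  0  1  1  2  2  0  3  1  0  2  1
So g(11) = 1.
The value of a disjunctive sum is the nim-sum of the parts.
Combined value = 2 ⊕ 2 ⊕ 1 = 1.

1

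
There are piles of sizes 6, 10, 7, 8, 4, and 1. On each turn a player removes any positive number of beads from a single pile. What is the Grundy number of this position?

In binary:
  0110  (6)
  1010  (10)
  0111  (7)
  1000  (8)
  0100  (4)
  0001  (1)
  ----
  0110  (6)

6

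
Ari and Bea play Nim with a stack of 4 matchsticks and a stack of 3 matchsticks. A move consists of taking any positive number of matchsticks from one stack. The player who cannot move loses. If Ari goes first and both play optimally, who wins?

Ari wins

In binary:
  100  (4)
  011  (3)
  ---
  111  (7)
The nim-sum is 7 ≠ 0, so this is an N-position: the player to move can win; Ari has a winning move.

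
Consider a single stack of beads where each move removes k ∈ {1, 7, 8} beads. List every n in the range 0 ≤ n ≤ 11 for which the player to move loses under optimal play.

0, 2, 4, 6

Build the Grundy sequence with g(k) = mex{g(k−s) : s ∈ {1, 7, 8}, s ≤ k}:
k:     0  1  2  3  4  5  6  7  8  9 10 11
g(k):  0  1  0  1  0  1  0  1  2  3  2  3
The P-positions (g = 0) in 0..11 are 0, 2, 4, 6.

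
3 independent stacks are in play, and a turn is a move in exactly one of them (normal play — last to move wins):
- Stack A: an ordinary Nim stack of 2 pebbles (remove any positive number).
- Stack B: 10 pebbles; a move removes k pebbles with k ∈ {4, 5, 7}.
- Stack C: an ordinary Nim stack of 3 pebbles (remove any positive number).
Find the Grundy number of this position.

Stack A is a plain Nim stack of size 2, so its Grundy value is 2.
Grundy values for stack B (subtraction set {4, 5, 7}):
k:     0  1  2  3  4  5  6  7  8  9 10
g(k):  0  0  0  0  1  1  1  1  2  2  2
So g(10) = 2.
Stack C is a plain Nim stack of size 3, so its Grundy value is 3.
By the Sprague-Grundy theorem, the Grundy value of a sum of independent games is the XOR of the component values.
Combined value = 2 XOR 2 XOR 3 = 3.

3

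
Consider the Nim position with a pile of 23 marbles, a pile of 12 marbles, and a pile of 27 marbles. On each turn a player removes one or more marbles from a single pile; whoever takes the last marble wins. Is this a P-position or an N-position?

Nim-sum: 23 ^ 12 ^ 27 = 0.
The nim-sum is 0, so this is a P-position: the player to move is in a losing position under optimal play.

P-position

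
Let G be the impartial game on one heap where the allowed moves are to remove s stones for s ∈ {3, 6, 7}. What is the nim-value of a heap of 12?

0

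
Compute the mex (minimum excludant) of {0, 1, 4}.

The values 0, 1 are all present; 2 is the first non-negative integer missing from the set.

2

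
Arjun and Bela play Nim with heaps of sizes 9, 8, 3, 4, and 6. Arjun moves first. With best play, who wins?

Bela wins

Bitwise XOR of the heap sizes:
  1001  (9)
  1000  (8)
  0011  (3)
  0100  (4)
  0110  (6)
  ----
  0000  (0)
The nim-sum is 0, so this is a P-position: the player to move is in a losing position under optimal play; Arjun is about to move from it and so loses — Bela wins.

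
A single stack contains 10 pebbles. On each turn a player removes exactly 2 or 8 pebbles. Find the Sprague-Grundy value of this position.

Build the Grundy sequence with g(k) = mex{g(k−s) : s ∈ {2, 8}, s ≤ k}:
k:     0  1  2  3  4  5  6  7  8  9 10
g(k):  0  0  1  1  0  0  1  1  2  2  0
So g(10) = 0.

0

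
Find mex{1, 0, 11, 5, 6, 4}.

2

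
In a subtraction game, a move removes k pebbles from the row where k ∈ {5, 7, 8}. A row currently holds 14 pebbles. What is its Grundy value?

Compute g(0), g(1), … for moves {5, 7, 8}:
g(0) = mex{} = 0
g(1) = mex{} = 0
g(2) = mex{} = 0
g(3) = mex{} = 0
g(4) = mex{} = 0
g(5) = mex{0} = 1
g(6) = mex{0} = 1
g(7) = mex{0} = 1
g(8) = mex{0} = 1
g(9) = mex{0} = 1
g(10) = mex{0,1} = 2
g(11) = mex{0,1} = 2
g(12) = mex{0,1} = 2
g(13) = mex{1} = 0
g(14) = mex{1} = 0
So g(14) = 0.

0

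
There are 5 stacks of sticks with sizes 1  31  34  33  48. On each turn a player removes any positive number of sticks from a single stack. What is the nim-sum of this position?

45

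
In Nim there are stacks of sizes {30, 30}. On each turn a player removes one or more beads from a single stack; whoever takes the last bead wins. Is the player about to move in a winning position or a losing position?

Losing position

Compute the nim-sum pairwise:
30 XOR 30 = 0
The nim-sum is 0, so this is a P-position: the player to move is in a losing position under optimal play.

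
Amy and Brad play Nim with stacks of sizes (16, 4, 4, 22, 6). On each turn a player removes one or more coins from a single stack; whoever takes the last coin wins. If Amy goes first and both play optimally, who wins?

Brad wins

In binary:
  10000  (16)
  00100  (4)
  00100  (4)
  10110  (22)
  00110  (6)
  -----
  00000  (0)
The nim-sum is 0, so this is a P-position: the player to move is in a losing position under optimal play; Amy is about to move from it and so loses — Brad wins.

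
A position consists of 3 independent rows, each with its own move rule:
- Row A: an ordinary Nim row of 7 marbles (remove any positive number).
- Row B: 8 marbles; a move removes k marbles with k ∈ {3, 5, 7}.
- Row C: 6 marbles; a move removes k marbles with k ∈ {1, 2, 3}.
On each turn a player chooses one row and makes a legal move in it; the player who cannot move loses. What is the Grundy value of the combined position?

7

Row A is a plain Nim row of size 7, so its Grundy value is 7.
For row B, compute g(0), g(1), … with moves {3, 5, 7}:
g(0) = mex{} = 0
g(1) = mex{} = 0
g(2) = mex{} = 0
g(3) = mex{0} = 1
g(4) = mex{0} = 1
g(5) = mex{0} = 1
g(6) = mex{0,1} = 2
g(7) = mex{0,1} = 2
g(8) = mex{0,1} = 2
So g(8) = 2.
Grundy values for row C (subtraction set {1, 2, 3}):
g(0) = mex{} = 0
g(1) = mex{0} = 1
g(2) = mex{0,1} = 2
g(3) = mex{0,1,2} = 3
g(4) = mex{1,2,3} = 0
g(5) = mex{0,2,3} = 1
g(6) = mex{0,1,3} = 2
So g(6) = 2.
The value of a disjunctive sum is the nim-sum of the parts.
Combined value = 7 XOR 2 XOR 2 = 7.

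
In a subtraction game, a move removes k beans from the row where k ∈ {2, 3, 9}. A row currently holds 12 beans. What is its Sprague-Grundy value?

0

Compute g(0), g(1), … for moves {2, 3, 9}:
g(0) = mex{} = 0
g(1) = mex{} = 0
g(2) = mex{0} = 1
g(3) = mex{0} = 1
g(4) = mex{0,1} = 2
g(5) = mex{1} = 0
g(6) = mex{1,2} = 0
g(7) = mex{0,2} = 1
g(8) = mex{0} = 1
g(9) = mex{0,1} = 2
g(10) = mex{0,1} = 2
g(11) = mex{1,2} = 0
g(12) = mex{1,2} = 0
So g(12) = 0.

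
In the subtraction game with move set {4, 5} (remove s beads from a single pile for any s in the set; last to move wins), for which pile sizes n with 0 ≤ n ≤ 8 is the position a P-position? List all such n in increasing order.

0, 1, 2, 3

Build the Grundy sequence with g(k) = mex{g(k−s) : s ∈ {4, 5}, s ≤ k}:
k:     0  1  2  3  4  5  6  7  8
g(k):  0  0  0  0  1  1  1  1  2
The P-positions (g = 0) in 0..8 are 0, 1, 2, 3.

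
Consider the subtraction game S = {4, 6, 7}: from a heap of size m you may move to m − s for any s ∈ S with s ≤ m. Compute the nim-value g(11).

Compute g(0), g(1), … for moves {4, 6, 7}:
k:     0  1  2  3  4  5  6  7  8  9 10 11
g(k):  0  0  0  0  1  1  1  1  2  2  2  0
So g(11) = 0.

0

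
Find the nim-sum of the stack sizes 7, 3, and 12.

In binary:
  0111  (7)
  0011  (3)
  1100  (12)
  ----
  1000  (8)

8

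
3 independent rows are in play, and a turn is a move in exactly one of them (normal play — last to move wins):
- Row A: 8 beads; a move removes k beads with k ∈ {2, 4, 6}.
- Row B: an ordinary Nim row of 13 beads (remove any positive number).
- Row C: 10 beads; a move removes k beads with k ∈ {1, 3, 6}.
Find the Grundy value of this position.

For row A, compute g(0), g(1), … with moves {2, 4, 6}:
k:     0  1  2  3  4  5  6  7  8
g(k):  0  0  1  1  2  2  3  3  0
So g(8) = 0.
Row B is a plain Nim row of size 13, so its Grundy value is 13.
Build the Grundy sequence for row C with g(k) = mex{g(k−s) : s ∈ {1, 3, 6}, s ≤ k}:
k:     0  1  2  3  4  5  6  7  8  9 10
g(k):  0  1  0  1  0  1  2  3  2  0  1
So g(10) = 1.
The value of a disjunctive sum is the nim-sum of the parts.
Combined value = 0 ⊕ 13 ⊕ 1 = 12.

12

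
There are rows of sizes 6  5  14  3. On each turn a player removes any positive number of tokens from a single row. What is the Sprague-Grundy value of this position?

Compute the nim-sum pairwise:
6 ⊕ 5 = 3
3 ⊕ 14 = 13
13 ⊕ 3 = 14

14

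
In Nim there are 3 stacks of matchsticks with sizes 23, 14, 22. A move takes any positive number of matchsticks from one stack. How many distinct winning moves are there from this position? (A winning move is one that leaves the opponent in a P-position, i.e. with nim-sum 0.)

Nim-sum: 23 ^ 14 ^ 22 = 15.
The overall nim-sum is X = 15. A stack of size p has a winning move iff p XOR X < p (reduce it to p XOR X).
  23: 23 XOR 15 = 24 ≥ 23 — no move.
  14: 14 XOR 15 = 1 < 14 — winning move (to 1).
  22: 22 XOR 15 = 25 ≥ 22 — no move.
That gives 1 winning move.

1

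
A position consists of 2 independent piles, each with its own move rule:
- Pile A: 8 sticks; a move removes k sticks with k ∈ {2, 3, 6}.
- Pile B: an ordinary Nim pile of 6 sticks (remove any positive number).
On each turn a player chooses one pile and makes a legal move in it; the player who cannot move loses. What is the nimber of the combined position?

4

For pile A, compute g(0), g(1), … with moves {2, 3, 6}:
g(0) = mex{} = 0
g(1) = mex{} = 0
g(2) = mex{0} = 1
g(3) = mex{0} = 1
g(4) = mex{0,1} = 2
g(5) = mex{1} = 0
g(6) = mex{0,1,2} = 3
g(7) = mex{0,2} = 1
g(8) = mex{0,1,3} = 2
So g(8) = 2.
Pile B is a plain Nim pile of size 6, so its Grundy value is 6.
The value of a disjunctive sum is the nim-sum of the parts.
Combined value = 2 XOR 6 = 4.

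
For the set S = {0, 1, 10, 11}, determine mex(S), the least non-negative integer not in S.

2

The values 0, 1 are all present; 2 is the first non-negative integer missing from the set.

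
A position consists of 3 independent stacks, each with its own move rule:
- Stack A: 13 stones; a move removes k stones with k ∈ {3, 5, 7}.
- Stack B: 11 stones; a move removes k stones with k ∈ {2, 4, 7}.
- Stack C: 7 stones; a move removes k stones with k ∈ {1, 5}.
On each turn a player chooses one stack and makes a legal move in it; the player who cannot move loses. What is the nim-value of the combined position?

1

Grundy values for stack A (subtraction set {3, 5, 7}):
g(0) = mex{} = 0
g(1) = mex{} = 0
g(2) = mex{} = 0
g(3) = mex{0} = 1
g(4) = mex{0} = 1
g(5) = mex{0} = 1
g(6) = mex{0,1} = 2
g(7) = mex{0,1} = 2
g(8) = mex{0,1} = 2
g(9) = mex{0,1,2} = 3
g(10) = mex{1,2} = 0
g(11) = mex{1,2} = 0
g(12) = mex{1,2,3} = 0
g(13) = mex{0,2} = 1
So g(13) = 1.
Build the Grundy sequence for stack B with g(k) = mex{g(k−s) : s ∈ {2, 4, 7}, s ≤ k}:
g(0) = mex{} = 0
g(1) = mex{} = 0
g(2) = mex{0} = 1
g(3) = mex{0} = 1
g(4) = mex{0,1} = 2
g(5) = mex{0,1} = 2
g(6) = mex{1,2} = 0
g(7) = mex{0,1,2} = 3
g(8) = mex{0,2} = 1
g(9) = mex{1,2,3} = 0
g(10) = mex{0,1} = 2
g(11) = mex{0,2,3} = 1
So g(11) = 1.
Build the Grundy sequence for stack C with g(k) = mex{g(k−s) : s ∈ {1, 5}, s ≤ k}:
k:     0  1  2  3  4  5  6  7
g(k):  0  1  0  1  0  1  0  1
So g(7) = 1.
By the Sprague-Grundy theorem, the Grundy value of a sum of independent games is the XOR of the component values.
Combined value = 1 XOR 1 XOR 1 = 1.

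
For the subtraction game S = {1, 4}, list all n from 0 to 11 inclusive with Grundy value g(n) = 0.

0, 2, 5, 7, 10

Compute g(0), g(1), … for moves {1, 4}:
g(0) = mex{} = 0
g(1) = mex{0} = 1
g(2) = mex{1} = 0
g(3) = mex{0} = 1
g(4) = mex{0,1} = 2
g(5) = mex{1,2} = 0
g(6) = mex{0} = 1
g(7) = mex{1} = 0
g(8) = mex{0,2} = 1
g(9) = mex{0,1} = 2
g(10) = mex{1,2} = 0
g(11) = mex{0} = 1
The P-positions (g = 0) in 0..11 are 0, 2, 5, 7, 10.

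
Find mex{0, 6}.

1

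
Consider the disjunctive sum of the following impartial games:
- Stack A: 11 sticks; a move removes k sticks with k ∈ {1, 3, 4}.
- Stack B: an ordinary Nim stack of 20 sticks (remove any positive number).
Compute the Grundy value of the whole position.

Grundy values for stack A (subtraction set {1, 3, 4}):
g(0) = mex{} = 0
g(1) = mex{0} = 1
g(2) = mex{1} = 0
g(3) = mex{0} = 1
g(4) = mex{0,1} = 2
g(5) = mex{0,1,2} = 3
g(6) = mex{0,1,3} = 2
g(7) = mex{1,2} = 0
g(8) = mex{0,2,3} = 1
g(9) = mex{1,2,3} = 0
g(10) = mex{0,2} = 1
g(11) = mex{0,1} = 2
So g(11) = 2.
Stack B is a plain Nim stack of size 20, so its Grundy value is 20.
The value of a disjunctive sum is the nim-sum of the parts.
Combined value = 2 XOR 20 = 22.

22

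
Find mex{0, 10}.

0 is in the set but 1 is not, so the mex is 1.

1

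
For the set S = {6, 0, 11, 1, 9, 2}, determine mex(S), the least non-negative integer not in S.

The values 0, 1, 2 are all present; 3 is the first non-negative integer missing from the set.

3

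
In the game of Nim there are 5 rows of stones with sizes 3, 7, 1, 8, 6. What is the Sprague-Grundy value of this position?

11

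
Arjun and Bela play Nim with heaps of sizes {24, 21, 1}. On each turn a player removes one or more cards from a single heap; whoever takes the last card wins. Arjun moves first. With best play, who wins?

Write each in binary and XOR column by column:
  11000  (24)
  10101  (21)
  00001  (1)
  -----
  01100  (12)
The nim-sum is 12 ≠ 0, so this is an N-position: the player to move can win; Arjun has a winning move.

Arjun wins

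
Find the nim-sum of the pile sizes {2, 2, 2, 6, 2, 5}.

Compute the nim-sum pairwise:
2 XOR 2 = 0
0 XOR 2 = 2
2 XOR 6 = 4
4 XOR 2 = 6
6 XOR 5 = 3

3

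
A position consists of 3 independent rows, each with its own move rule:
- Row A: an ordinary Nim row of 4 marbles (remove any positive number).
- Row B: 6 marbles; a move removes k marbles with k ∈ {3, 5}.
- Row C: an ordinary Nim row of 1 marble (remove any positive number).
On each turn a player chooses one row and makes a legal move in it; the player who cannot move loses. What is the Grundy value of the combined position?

Row A is a plain Nim row of size 4, so its Grundy value is 4.
For row B, compute g(0), g(1), … with moves {3, 5}:
g(0) = mex{} = 0
g(1) = mex{} = 0
g(2) = mex{} = 0
g(3) = mex{0} = 1
g(4) = mex{0} = 1
g(5) = mex{0} = 1
g(6) = mex{0,1} = 2
So g(6) = 2.
Row C is a plain Nim row of size 1, so its Grundy value is 1.
By the Sprague-Grundy theorem, the Grundy value of a sum of independent games is the XOR of the component values.
Combined value = 4 XOR 2 XOR 1 = 7.

7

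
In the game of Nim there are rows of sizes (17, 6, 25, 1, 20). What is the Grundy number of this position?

Nim-sum: 17 XOR 6 XOR 25 XOR 1 XOR 20 = 27.

27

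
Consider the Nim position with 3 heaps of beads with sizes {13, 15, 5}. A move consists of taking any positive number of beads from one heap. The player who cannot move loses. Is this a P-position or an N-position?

N-position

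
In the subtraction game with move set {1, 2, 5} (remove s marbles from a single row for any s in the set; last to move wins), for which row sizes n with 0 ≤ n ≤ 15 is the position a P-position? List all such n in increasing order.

0, 3, 6, 9, 12, 15

Compute g(0), g(1), … for moves {1, 2, 5}:
k:     0  1  2  3  4  5  6  7  8  9 10 11 12 13 14 15
g(k):  0  1  2  0  1  2  0  1  2  0  1  2  0  1  2  0
The P-positions (g = 0) in 0..15 are 0, 3, 6, 9, 12, 15.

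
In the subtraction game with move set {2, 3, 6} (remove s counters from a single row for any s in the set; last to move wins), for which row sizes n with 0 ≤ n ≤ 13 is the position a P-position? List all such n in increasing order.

0, 1, 5, 9, 10

Build the Grundy sequence with g(k) = mex{g(k−s) : s ∈ {2, 3, 6}, s ≤ k}:
g(0) = mex{} = 0
g(1) = mex{} = 0
g(2) = mex{0} = 1
g(3) = mex{0} = 1
g(4) = mex{0,1} = 2
g(5) = mex{1} = 0
g(6) = mex{0,1,2} = 3
g(7) = mex{0,2} = 1
g(8) = mex{0,1,3} = 2
g(9) = mex{1,3} = 0
g(10) = mex{1,2} = 0
g(11) = mex{0,2} = 1
g(12) = mex{0,3} = 1
g(13) = mex{0,1} = 2
The P-positions (g = 0) in 0..13 are 0, 1, 5, 9, 10.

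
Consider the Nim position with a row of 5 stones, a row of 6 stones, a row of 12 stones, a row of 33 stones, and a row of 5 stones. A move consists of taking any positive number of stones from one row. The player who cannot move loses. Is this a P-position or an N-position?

N-position

Write each in binary and XOR column by column:
  000101  (5)
  000110  (6)
  001100  (12)
  100001  (33)
  000101  (5)
  ------
  101011  (43)
The nim-sum is 43 ≠ 0, so this is an N-position: the player to move can win.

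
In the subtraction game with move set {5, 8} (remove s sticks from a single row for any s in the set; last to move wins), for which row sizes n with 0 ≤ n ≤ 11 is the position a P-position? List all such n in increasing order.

0, 1, 2, 3, 4

Grundy values for subtraction set {5, 8}:
k:     0  1  2  3  4  5  6  7  8  9 10 11
g(k):  0  0  0  0  0  1  1  1  1  1  2  2
The P-positions (g = 0) in 0..11 are 0, 1, 2, 3, 4.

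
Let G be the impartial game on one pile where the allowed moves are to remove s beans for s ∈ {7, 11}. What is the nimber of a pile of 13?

Grundy values for subtraction set {7, 11}:
g(0) = mex{} = 0
g(1) = mex{} = 0
g(2) = mex{} = 0
g(3) = mex{} = 0
g(4) = mex{} = 0
g(5) = mex{} = 0
g(6) = mex{} = 0
g(7) = mex{0} = 1
g(8) = mex{0} = 1
g(9) = mex{0} = 1
g(10) = mex{0} = 1
g(11) = mex{0} = 1
g(12) = mex{0} = 1
g(13) = mex{0} = 1
So g(13) = 1.

1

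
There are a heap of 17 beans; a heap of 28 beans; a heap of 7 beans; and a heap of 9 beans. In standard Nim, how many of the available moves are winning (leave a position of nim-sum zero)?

1

Compute the nim-sum pairwise:
17 XOR 28 = 13
13 XOR 7 = 10
10 XOR 9 = 3
The overall nim-sum is X = 3. A heap of size p has a winning move iff p XOR X < p (reduce it to p XOR X).
  17: 17 XOR 3 = 18 ≥ 17 — no move.
  28: 28 XOR 3 = 31 ≥ 28 — no move.
  7: 7 XOR 3 = 4 < 7 — winning move (to 4).
  9: 9 XOR 3 = 10 ≥ 9 — no move.
That gives 1 winning move.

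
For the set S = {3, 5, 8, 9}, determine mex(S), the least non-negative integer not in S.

0 is not in the set, so the mex is 0.

0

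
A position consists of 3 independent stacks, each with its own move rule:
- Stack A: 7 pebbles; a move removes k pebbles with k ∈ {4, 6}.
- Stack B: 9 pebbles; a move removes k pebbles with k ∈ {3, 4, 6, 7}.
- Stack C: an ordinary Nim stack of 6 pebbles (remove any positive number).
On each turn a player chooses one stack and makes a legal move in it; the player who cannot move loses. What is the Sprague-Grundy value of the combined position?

4

For stack A, compute g(0), g(1), … with moves {4, 6}:
k:     0  1  2  3  4  5  6  7
g(k):  0  0  0  0  1  1  1  1
So g(7) = 1.
For stack B, compute g(0), g(1), … with moves {3, 4, 6, 7}:
g(0) = mex{} = 0
g(1) = mex{} = 0
g(2) = mex{} = 0
g(3) = mex{0} = 1
g(4) = mex{0} = 1
g(5) = mex{0} = 1
g(6) = mex{0,1} = 2
g(7) = mex{0,1} = 2
g(8) = mex{0,1} = 2
g(9) = mex{0,1,2} = 3
So g(9) = 3.
Stack C is a plain Nim stack of size 6, so its Grundy value is 6.
By the Sprague-Grundy theorem, the Grundy value of a sum of independent games is the XOR of the component values.
Combined value = 1 ⊕ 3 ⊕ 6 = 4.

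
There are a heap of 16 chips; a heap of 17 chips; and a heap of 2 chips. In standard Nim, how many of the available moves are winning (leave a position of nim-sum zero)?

Bitwise XOR of the heap sizes:
  10000  (16)
  10001  (17)
  00010  (2)
  -----
  00011  (3)
The overall nim-sum is X = 3. A heap of size p has a winning move iff p XOR X < p (reduce it to p XOR X).
  16: 16 XOR 3 = 19 ≥ 16 — no move.
  17: 17 XOR 3 = 18 ≥ 17 — no move.
  2: 2 XOR 3 = 1 < 2 — winning move (to 1).
That gives 1 winning move.

1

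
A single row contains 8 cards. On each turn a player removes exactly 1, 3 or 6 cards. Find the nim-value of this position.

2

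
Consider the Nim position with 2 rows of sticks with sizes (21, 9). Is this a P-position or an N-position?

N-position

Nim-sum: 21 ^ 9 = 28.
The nim-sum is 28 ≠ 0, so this is an N-position: the player to move can win.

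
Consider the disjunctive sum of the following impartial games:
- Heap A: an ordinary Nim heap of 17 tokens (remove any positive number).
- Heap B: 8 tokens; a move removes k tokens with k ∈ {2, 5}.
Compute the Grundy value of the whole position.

Heap A is a plain Nim heap of size 17, so its Grundy value is 17.
For heap B, compute g(0), g(1), … with moves {2, 5}:
k:     0  1  2  3  4  5  6  7  8
g(k):  0  0  1  1  0  2  1  0  0
So g(8) = 0.
The value of a disjunctive sum is the nim-sum of the parts.
Combined value = 17 ⊕ 0 = 17.

17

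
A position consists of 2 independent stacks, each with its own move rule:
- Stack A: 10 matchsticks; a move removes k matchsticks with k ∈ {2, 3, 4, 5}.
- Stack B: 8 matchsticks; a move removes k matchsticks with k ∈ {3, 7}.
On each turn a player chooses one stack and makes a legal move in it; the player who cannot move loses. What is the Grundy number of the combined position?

For stack A, compute g(0), g(1), … with moves {2, 3, 4, 5}:
k:     0  1  2  3  4  5  6  7  8  9 10
g(k):  0  0  1  1  2  2  3  0  0  1  1
So g(10) = 1.
Grundy values for stack B (subtraction set {3, 7}):
k:     0  1  2  3  4  5  6  7  8
g(k):  0  0  0  1  1  1  0  2  2
So g(8) = 2.
The value of a disjunctive sum is the nim-sum of the parts.
Combined value = 1 ⊕ 2 = 3.

3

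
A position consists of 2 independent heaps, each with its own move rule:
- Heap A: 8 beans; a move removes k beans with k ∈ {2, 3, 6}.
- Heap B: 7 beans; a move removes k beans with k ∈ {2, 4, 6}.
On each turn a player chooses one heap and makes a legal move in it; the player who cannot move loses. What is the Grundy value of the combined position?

Build the Grundy sequence for heap A with g(k) = mex{g(k−s) : s ∈ {2, 3, 6}, s ≤ k}:
k:     0  1  2  3  4  5  6  7  8
g(k):  0  0  1  1  2  0  3  1  2
So g(8) = 2.
For heap B, compute g(0), g(1), … with moves {2, 4, 6}:
g(0) = mex{} = 0
g(1) = mex{} = 0
g(2) = mex{0} = 1
g(3) = mex{0} = 1
g(4) = mex{0,1} = 2
g(5) = mex{0,1} = 2
g(6) = mex{0,1,2} = 3
g(7) = mex{0,1,2} = 3
So g(7) = 3.
By the Sprague-Grundy theorem, the Grundy value of a sum of independent games is the XOR of the component values.
Combined value = 2 ⊕ 3 = 1.

1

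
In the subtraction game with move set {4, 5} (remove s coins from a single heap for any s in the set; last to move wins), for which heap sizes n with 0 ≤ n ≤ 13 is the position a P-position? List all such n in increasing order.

0, 1, 2, 3, 9, 10, 11, 12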